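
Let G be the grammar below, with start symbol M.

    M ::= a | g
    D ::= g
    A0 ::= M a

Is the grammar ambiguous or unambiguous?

(D, A0 are unreachable from M, so their rules don't affect L(M).) Each reachable nonterminal has at most one production per leading terminal, and all productions are right-linear; the derivation is determined token-by-token.

Unambiguous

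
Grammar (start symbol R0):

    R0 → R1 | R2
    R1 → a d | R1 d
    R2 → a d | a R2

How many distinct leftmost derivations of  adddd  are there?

Parse trees for adddd:
  [R0 [R1 [R1 [R1 [R1 a d] d] d] d]]

1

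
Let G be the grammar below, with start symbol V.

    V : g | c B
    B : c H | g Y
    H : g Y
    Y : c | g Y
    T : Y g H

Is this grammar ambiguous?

Only V, B, H, Y are reachable from V; ignoring the rest: Restricted to the reachable nonterminals, every rule has the form A → t or A → t B, and no two rules for the same A share a first terminal. The grammar encodes a DFA — one run per string.

Unambiguous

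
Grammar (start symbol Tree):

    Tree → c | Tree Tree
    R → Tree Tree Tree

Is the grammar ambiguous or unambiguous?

Ambiguous

Witness: c c c

Derivation 1: Tree ⇒ Tree Tree ⇒ c Tree ⇒ c Tree Tree ⇒ c c Tree ⇒ c c c
Derivation 2: Tree ⇒ Tree Tree ⇒ Tree Tree Tree ⇒ c Tree Tree ⇒ c c Tree ⇒ c c c

Two distinct leftmost derivations for the same string.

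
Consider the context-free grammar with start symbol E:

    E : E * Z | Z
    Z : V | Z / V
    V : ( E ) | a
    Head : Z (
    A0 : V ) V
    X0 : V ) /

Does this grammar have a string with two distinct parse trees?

Unambiguous

(Head, A0, X0 are unreachable from E, so their rules don't affect L(E).) E → E * Z | Z  ;  Z → Z / V | V  — a left-associative chain with V at the bottom. Each string factors uniquely by precedence.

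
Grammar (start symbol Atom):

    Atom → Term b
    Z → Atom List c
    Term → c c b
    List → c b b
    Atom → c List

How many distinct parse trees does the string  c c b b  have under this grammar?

Parse trees for c c b b:
  [Atom [Term c c b] b]
  [Atom c [List c b b]]

2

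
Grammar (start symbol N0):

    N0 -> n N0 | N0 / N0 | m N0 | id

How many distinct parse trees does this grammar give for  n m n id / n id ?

4

Parse trees for n m n id / n id:
  [N0 n [N0 [N0 m [N0 n [N0 id]]] / [N0 n [N0 id]]]]
  [N0 n [N0 m [N0 n [N0 [N0 id] / [N0 n [N0 id]]]]]]
  [N0 n [N0 m [N0 [N0 n [N0 id]] / [N0 n [N0 id]]]]]
  [N0 [N0 n [N0 m [N0 n [N0 id]]]] / [N0 n [N0 id]]]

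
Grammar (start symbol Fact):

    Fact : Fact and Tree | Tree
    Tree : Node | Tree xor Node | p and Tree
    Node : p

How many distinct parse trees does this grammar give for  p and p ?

2

Parse trees for p and p:
  [Fact [Fact [Tree [Node p]]] and [Tree [Node p]]]
  [Fact [Tree p and [Tree [Node p]]]]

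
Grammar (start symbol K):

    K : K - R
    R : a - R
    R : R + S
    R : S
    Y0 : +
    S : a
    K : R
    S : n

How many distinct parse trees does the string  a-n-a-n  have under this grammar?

4

Parse trees for a-n-a-n:
  [K [K [K [R [S a]]] - [R [S n]]] - [R a - [R [S n]]]]
  [K [K [R a - [R [S n]]]] - [R a - [R [S n]]]]
  [K [K [K [K [R [S a]]] - [R [S n]]] - [R [S a]]] - [R [S n]]]
  [K [K [K [R a - [R [S n]]]] - [R [S a]]] - [R [S n]]]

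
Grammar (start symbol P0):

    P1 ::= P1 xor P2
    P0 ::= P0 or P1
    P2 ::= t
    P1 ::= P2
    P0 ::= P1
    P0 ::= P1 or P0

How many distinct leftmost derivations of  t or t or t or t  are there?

Parse trees for t or t or t or t:
  [P0 [P0 [P0 [P0 [P1 [P2 t]]] or [P1 [P2 t]]] or [P1 [P2 t]]] or [P1 [P2 t]]]
  [P0 [P0 [P0 [P1 [P2 t]] or [P0 [P1 [P2 t]]]] or [P1 [P2 t]]] or [P1 [P2 t]]]
  [P0 [P0 [P1 [P2 t]] or [P0 [P0 [P1 [P2 t]]] or [P1 [P2 t]]]] or [P1 [P2 t]]]
  [P0 [P0 [P1 [P2 t]] or [P0 [P1 [P2 t]] or [P0 [P1 [P2 t]]]]] or [P1 [P2 t]]]
  [P0 [P1 [P2 t]] or [P0 [P0 [P0 [P1 [P2 t]]] or [P1 [P2 t]]] or [P1 [P2 t]]]]
  [P0 [P1 [P2 t]] or [P0 [P0 [P1 [P2 t]] or [P0 [P1 [P2 t]]]] or [P1 [P2 t]]]]
  [P0 [P1 [P2 t]] or [P0 [P1 [P2 t]] or [P0 [P0 [P1 [P2 t]]] or [P1 [P2 t]]]]]
  [P0 [P1 [P2 t]] or [P0 [P1 [P2 t]] or [P0 [P1 [P2 t]] or [P0 [P1 [P2 t]]]]]]

8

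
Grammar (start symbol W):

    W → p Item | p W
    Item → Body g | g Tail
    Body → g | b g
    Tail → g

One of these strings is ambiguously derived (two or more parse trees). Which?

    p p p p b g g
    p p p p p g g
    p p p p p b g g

p p p p p g g

p p p p b g g: 1 tree
p p p p p g g: 2 trees
p p p p p b g g: 1 tree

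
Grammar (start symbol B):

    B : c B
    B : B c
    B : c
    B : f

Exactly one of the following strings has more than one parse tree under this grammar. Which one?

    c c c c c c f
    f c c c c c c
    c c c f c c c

c c c f c c c

c c c c c c f: 1 tree
f c c c c c c: 1 tree
c c c f c c c: 20 trees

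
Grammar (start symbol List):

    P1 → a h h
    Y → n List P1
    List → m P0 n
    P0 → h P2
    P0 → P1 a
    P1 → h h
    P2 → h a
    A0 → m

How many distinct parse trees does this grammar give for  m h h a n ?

2

Parse trees for m h h a n:
  [List m [P0 h [P2 h a]] n]
  [List m [P0 [P1 h h] a] n]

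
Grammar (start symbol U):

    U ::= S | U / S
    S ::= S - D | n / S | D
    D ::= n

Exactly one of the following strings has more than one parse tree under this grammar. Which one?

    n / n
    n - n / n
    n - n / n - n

n / n: 2 trees
n - n / n: 1 tree
n - n / n - n: 1 tree

n / n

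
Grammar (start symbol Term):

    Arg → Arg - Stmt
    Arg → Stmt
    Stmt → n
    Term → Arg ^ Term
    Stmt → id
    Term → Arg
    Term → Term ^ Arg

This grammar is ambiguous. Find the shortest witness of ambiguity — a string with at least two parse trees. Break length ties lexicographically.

length 1: no string has ≥2 trees
length 3: id ^ id has 2 parse trees

Two derivations of id ^ id:
  Term ⇒ Arg ^ Term ⇒ Stmt ^ Term ⇒ id ^ Term ⇒ id ^ Arg ⇒ id ^ Stmt ⇒ id ^ id
  Term ⇒ Term ^ Arg ⇒ Arg ^ Arg ⇒ Stmt ^ Arg ⇒ id ^ Arg ⇒ id ^ Stmt ⇒ id ^ id

id ^ id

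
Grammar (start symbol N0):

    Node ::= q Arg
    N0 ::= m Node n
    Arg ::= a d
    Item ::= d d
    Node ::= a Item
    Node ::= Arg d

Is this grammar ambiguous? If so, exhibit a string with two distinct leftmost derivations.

Ambiguous

Witness: m a d d n

Derivation 1: N0 ⇒ m Node n ⇒ m a Item n ⇒ m a d d n
Derivation 2: N0 ⇒ m Node n ⇒ m Arg d n ⇒ m a d d n

Two distinct leftmost derivations for the same string.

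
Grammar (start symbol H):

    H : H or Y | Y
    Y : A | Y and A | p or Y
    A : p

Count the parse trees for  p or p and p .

Parse trees for p or p and p:
  [H [H [Y [A p]]] or [Y [Y [A p]] and [A p]]]
  [H [Y [Y p or [Y [A p]]] and [A p]]]
  [H [Y p or [Y [Y [A p]] and [A p]]]]

3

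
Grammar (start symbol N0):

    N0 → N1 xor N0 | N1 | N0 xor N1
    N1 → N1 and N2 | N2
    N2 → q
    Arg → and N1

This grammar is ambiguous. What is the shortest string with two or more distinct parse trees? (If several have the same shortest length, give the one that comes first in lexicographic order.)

q xor q

length 1: no string has ≥2 trees
length 3: q xor q has 2 parse trees

Two derivations of q xor q:
  N0 ⇒ N1 xor N0 ⇒ N2 xor N0 ⇒ q xor N0 ⇒ q xor N1 ⇒ q xor N2 ⇒ q xor q
  N0 ⇒ N0 xor N1 ⇒ N1 xor N1 ⇒ N2 xor N1 ⇒ q xor N1 ⇒ q xor N2 ⇒ q xor q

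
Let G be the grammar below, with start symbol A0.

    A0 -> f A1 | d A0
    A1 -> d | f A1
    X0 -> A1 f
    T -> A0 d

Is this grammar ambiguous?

Unambiguous

(X0, T are unreachable from A0, so their rules don't affect L(A0).) Restricted to the reachable nonterminals, every rule has the form A → t or A → t B, and no two rules for the same A share a first terminal. The grammar encodes a DFA — one run per string.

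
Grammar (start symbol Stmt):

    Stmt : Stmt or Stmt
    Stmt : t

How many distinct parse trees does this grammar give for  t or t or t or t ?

Parse trees for t or t or t or t:
  [Stmt [Stmt t] or [Stmt [Stmt t] or [Stmt [Stmt t] or [Stmt t]]]]
  [Stmt [Stmt t] or [Stmt [Stmt [Stmt t] or [Stmt t]] or [Stmt t]]]
  [Stmt [Stmt [Stmt t] or [Stmt t]] or [Stmt [Stmt t] or [Stmt t]]]
  [Stmt [Stmt [Stmt t] or [Stmt [Stmt t] or [Stmt t]]] or [Stmt t]]
  [Stmt [Stmt [Stmt [Stmt t] or [Stmt t]] or [Stmt t]] or [Stmt t]]

5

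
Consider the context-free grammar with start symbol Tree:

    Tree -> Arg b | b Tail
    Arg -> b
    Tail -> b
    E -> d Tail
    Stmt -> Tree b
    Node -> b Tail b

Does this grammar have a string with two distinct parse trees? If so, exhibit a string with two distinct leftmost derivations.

Witness: b b

Derivation 1: Tree ⇒ Arg b ⇒ b b
Derivation 2: Tree ⇒ b Tail ⇒ b b

Two distinct leftmost derivations for the same string.

Ambiguous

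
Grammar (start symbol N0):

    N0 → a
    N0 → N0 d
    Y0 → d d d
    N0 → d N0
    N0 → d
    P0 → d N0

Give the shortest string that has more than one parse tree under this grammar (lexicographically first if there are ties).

d d

length 1: no string has ≥2 trees
length 2: d d has 2 parse trees

Two derivations of d d:
  N0 ⇒ N0 d ⇒ d d
  N0 ⇒ d N0 ⇒ d d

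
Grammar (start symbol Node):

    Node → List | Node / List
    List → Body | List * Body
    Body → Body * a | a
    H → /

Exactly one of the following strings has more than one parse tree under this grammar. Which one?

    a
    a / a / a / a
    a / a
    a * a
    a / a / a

a: 1 tree
a / a / a / a: 1 tree
a / a: 1 tree
a * a: 2 trees
a / a / a: 1 tree

a * a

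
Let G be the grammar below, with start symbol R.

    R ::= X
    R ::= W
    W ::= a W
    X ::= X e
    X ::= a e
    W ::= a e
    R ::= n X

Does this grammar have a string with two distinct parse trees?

Ambiguous

Witness: a e

Derivation 1: R ⇒ X ⇒ a e
Derivation 2: R ⇒ W ⇒ a e

Two distinct leftmost derivations for the same string.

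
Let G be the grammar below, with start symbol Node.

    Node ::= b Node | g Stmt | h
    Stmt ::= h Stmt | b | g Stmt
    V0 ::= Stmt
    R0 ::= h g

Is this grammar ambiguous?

Unambiguous

(V0, R0 are unreachable from Node, so their rules don't affect L(Node).) Each reachable nonterminal has at most one production per leading terminal, and all productions are right-linear; the derivation is determined token-by-token.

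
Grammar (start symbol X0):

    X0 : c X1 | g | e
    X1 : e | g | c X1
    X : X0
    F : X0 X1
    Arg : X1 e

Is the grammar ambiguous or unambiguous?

Unambiguous

(X, F, Arg are unreachable from X0, so their rules don't affect L(X0).) Each reachable nonterminal has at most one production per leading terminal, and all productions are right-linear; the derivation is determined token-by-token.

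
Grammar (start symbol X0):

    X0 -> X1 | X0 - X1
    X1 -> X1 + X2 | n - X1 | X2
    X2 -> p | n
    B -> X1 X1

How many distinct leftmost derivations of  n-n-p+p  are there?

Parse trees for n-n-p+p:
  [X0 [X1 [X1 n - [X1 n - [X1 [X2 p]]]] + [X2 p]]]
  [X0 [X1 n - [X1 [X1 n - [X1 [X2 p]]] + [X2 p]]]]
  [X0 [X1 n - [X1 n - [X1 [X1 [X2 p]] + [X2 p]]]]]
  [X0 [X0 [X1 [X2 n]]] - [X1 [X1 n - [X1 [X2 p]]] + [X2 p]]]
  [X0 [X0 [X1 [X2 n]]] - [X1 n - [X1 [X1 [X2 p]] + [X2 p]]]]
  [X0 [X0 [X1 n - [X1 [X2 n]]]] - [X1 [X1 [X2 p]] + [X2 p]]]
  [X0 [X0 [X0 [X1 [X2 n]]] - [X1 [X2 n]]] - [X1 [X1 [X2 p]] + [X2 p]]]

7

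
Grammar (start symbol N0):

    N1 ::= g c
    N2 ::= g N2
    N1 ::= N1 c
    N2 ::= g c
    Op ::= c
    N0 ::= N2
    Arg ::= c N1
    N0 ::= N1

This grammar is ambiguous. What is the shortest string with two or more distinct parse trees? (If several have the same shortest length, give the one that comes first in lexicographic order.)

length 2: g c has 2 parse trees

Two derivations of g c:
  N0 ⇒ N2 ⇒ g c
  N0 ⇒ N1 ⇒ g c

g c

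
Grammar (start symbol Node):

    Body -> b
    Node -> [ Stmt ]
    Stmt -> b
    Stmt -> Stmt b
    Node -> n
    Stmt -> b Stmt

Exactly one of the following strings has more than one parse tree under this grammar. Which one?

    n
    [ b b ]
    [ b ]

[ b b ]

n: 1 tree
[ b b ]: 2 trees
[ b ]: 1 tree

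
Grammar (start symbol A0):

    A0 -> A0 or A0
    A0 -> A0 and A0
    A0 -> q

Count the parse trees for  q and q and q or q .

5

Parse trees for q and q and q or q:
  [A0 [A0 [A0 q] and [A0 [A0 q] and [A0 q]]] or [A0 q]]
  [A0 [A0 [A0 [A0 q] and [A0 q]] and [A0 q]] or [A0 q]]
  [A0 [A0 q] and [A0 [A0 [A0 q] and [A0 q]] or [A0 q]]]
  [A0 [A0 q] and [A0 [A0 q] and [A0 [A0 q] or [A0 q]]]]
  [A0 [A0 [A0 q] and [A0 q]] and [A0 [A0 q] or [A0 q]]]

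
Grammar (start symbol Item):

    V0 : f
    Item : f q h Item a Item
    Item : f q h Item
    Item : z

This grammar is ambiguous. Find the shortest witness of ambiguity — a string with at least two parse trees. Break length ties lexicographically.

f q h f q h z a z

length 1: no string has ≥2 trees
length 4: no string has ≥2 trees
length 6: no string has ≥2 trees
length 7: no string has ≥2 trees
length 9: f q h f q h z a z has 2 parse trees

Two derivations of f q h f q h z a z:
  Item ⇒ f q h Item a Item ⇒ f q h f q h Item a Item ⇒ f q h f q h z a Item ⇒ f q h f q h z a z
  Item ⇒ f q h Item ⇒ f q h f q h Item a Item ⇒ f q h f q h z a Item ⇒ f q h f q h z a z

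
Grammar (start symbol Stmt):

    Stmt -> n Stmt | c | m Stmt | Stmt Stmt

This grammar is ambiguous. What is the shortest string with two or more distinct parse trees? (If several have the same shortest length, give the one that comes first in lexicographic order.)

c c c

length 1: no string has ≥2 trees
length 2: no string has ≥2 trees
length 3: c c c has 2 parse trees

Two derivations of c c c:
  Stmt ⇒ Stmt Stmt ⇒ c Stmt ⇒ c Stmt Stmt ⇒ c c Stmt ⇒ c c c
  Stmt ⇒ Stmt Stmt ⇒ Stmt Stmt Stmt ⇒ c Stmt Stmt ⇒ c c Stmt ⇒ c c c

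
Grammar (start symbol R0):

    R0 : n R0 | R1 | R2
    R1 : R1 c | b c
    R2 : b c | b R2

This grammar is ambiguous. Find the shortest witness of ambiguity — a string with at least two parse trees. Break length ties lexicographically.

length 2: b c has 2 parse trees

Two derivations of b c:
  R0 ⇒ R1 ⇒ b c
  R0 ⇒ R2 ⇒ b c

b c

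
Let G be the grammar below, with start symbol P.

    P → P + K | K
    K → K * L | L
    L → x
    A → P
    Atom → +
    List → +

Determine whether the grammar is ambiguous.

Only P, K, L are reachable from P; ignoring the rest: P → P + K | K  ;  K → K * L | L  — a left-associative chain with L at the bottom. Each string factors uniquely by precedence.

Unambiguous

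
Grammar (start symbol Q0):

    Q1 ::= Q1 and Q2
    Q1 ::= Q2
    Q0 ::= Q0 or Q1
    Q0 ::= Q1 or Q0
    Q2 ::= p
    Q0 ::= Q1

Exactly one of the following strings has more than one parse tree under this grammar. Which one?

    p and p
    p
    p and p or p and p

p and p or p and p

p and p: 1 tree
p: 1 tree
p and p or p and p: 2 trees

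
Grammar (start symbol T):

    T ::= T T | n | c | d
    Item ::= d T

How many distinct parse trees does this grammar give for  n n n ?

2

Parse trees for n n n:
  [T [T n] [T [T n] [T n]]]
  [T [T [T n] [T n]] [T n]]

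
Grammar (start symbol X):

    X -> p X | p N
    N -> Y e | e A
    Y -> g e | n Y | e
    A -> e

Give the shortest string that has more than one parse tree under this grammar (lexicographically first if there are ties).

length 3: p e e has 2 parse trees

Two derivations of p e e:
  X ⇒ p N ⇒ p Y e ⇒ p e e
  X ⇒ p N ⇒ p e A ⇒ p e e

p e e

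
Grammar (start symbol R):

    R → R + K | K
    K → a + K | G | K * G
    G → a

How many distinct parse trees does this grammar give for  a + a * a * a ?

4

Parse trees for a + a * a * a:
  [R [R [K [G a]]] + [K [K [K [G a]] * [G a]] * [G a]]]
  [R [K a + [K [K [K [G a]] * [G a]] * [G a]]]]
  [R [K [K a + [K [K [G a]] * [G a]]] * [G a]]]
  [R [K [K [K a + [K [G a]]] * [G a]] * [G a]]]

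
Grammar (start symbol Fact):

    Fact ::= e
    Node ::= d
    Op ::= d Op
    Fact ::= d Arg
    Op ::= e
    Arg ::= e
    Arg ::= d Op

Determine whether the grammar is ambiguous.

Unambiguous

(Node is unreachable from Fact, so its rules don't affect L(Fact).) The reachable rules are right-linear with at most one rule per (nonterminal, next-terminal) pair. Each input token forces the next rule, so parsing is deterministic.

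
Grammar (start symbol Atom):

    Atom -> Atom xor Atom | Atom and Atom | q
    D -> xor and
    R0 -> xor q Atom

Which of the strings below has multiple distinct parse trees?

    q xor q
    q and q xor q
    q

q xor q: 1 tree
q and q xor q: 2 trees
q: 1 tree

q and q xor q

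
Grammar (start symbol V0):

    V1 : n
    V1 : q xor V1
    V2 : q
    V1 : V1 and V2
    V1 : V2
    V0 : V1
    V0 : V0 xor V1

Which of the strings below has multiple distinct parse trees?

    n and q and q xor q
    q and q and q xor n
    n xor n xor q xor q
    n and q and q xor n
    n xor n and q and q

n and q and q xor q: 1 tree
q and q and q xor n: 1 tree
n xor n xor q xor q: 2 trees
n and q and q xor n: 1 tree
n xor n and q and q: 1 tree

n xor n xor q xor q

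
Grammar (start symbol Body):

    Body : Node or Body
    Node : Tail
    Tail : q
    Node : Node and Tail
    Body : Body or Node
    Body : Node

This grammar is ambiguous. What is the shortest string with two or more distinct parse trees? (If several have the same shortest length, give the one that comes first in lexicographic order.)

q or q

length 1: no string has ≥2 trees
length 3: q or q has 2 parse trees

Two derivations of q or q:
  Body ⇒ Node or Body ⇒ Tail or Body ⇒ q or Body ⇒ q or Node ⇒ q or Tail ⇒ q or q
  Body ⇒ Body or Node ⇒ Node or Node ⇒ Tail or Node ⇒ q or Node ⇒ q or Tail ⇒ q or q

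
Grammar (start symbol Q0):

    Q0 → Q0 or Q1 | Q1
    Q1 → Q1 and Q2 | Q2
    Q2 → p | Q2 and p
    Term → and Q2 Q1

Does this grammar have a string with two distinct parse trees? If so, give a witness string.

Ambiguous

Witness: p and p

Derivation 1: Q0 ⇒ Q1 ⇒ Q1 and Q2 ⇒ Q2 and Q2 ⇒ p and Q2 ⇒ p and p
Derivation 2: Q0 ⇒ Q1 ⇒ Q2 ⇒ Q2 and p ⇒ p and p

Two distinct leftmost derivations for the same string.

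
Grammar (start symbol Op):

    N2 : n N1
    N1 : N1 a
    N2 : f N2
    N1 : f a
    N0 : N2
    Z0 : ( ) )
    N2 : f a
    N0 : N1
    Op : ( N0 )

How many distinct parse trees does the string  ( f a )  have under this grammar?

2

Parse trees for ( f a ):
  [Op ( [N0 [N2 f a]] )]
  [Op ( [N0 [N1 f a]] )]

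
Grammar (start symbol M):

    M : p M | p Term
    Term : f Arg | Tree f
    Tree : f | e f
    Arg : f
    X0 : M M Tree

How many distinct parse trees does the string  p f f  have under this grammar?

2

Parse trees for p f f:
  [M p [Term f [Arg f]]]
  [M p [Term [Tree f] f]]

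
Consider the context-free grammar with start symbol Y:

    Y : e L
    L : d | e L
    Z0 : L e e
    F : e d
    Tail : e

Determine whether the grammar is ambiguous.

Unambiguous

(Z0, F, Tail are unreachable from Y, so their rules don't affect L(Y).) Restricted to the reachable nonterminals, every rule has the form A → t or A → t B, and no two rules for the same A share a first terminal. The grammar encodes a DFA — one run per string.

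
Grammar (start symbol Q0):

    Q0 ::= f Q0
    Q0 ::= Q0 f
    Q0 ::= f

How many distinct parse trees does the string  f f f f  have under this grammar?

8

Parse trees for f f f f:
  [Q0 f [Q0 f [Q0 f [Q0 f]]]]
  [Q0 f [Q0 f [Q0 [Q0 f] f]]]
  [Q0 f [Q0 [Q0 f [Q0 f]] f]]
  [Q0 f [Q0 [Q0 [Q0 f] f] f]]
  [Q0 [Q0 f [Q0 f [Q0 f]]] f]
  [Q0 [Q0 f [Q0 [Q0 f] f]] f]
  [Q0 [Q0 [Q0 f [Q0 f]] f] f]
  [Q0 [Q0 [Q0 [Q0 f] f] f] f]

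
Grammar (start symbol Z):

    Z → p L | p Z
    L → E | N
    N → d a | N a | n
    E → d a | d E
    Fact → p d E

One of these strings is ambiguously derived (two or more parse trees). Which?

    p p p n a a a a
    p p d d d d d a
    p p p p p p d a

p p p n a a a a: 1 tree
p p d d d d d a: 1 tree
p p p p p p d a: 2 trees

p p p p p p d a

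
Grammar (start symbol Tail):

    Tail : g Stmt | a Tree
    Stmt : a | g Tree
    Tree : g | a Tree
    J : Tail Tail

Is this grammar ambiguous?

(J is unreachable from Tail, so its rules don't affect L(Tail).) Each reachable nonterminal has at most one production per leading terminal, and all productions are right-linear; the derivation is determined token-by-token.

Unambiguous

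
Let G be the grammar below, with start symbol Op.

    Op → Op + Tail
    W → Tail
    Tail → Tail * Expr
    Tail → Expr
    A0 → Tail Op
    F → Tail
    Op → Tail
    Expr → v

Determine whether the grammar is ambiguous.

Unambiguous

Only Op, Tail, Expr are reachable from Op; ignoring the rest: This is a standard precedence ladder (Op over Tail over Expr), with each level left-recursive on its own operator ('+' at Op, '*' at Tail). That structure is LR(1), hence unambiguous.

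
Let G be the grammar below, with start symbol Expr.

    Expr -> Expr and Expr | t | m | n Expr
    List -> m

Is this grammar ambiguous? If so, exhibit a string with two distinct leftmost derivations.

Ambiguous

Witness: n m and m

Derivation 1: Expr ⇒ Expr and Expr ⇒ n Expr and Expr ⇒ n m and Expr ⇒ n m and m
Derivation 2: Expr ⇒ n Expr ⇒ n Expr and Expr ⇒ n m and Expr ⇒ n m and m

Two distinct leftmost derivations for the same string.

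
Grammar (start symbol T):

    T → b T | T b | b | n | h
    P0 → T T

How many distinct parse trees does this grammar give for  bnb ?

2

Parse trees for bnb:
  [T b [T [T n] b]]
  [T [T b [T n]] b]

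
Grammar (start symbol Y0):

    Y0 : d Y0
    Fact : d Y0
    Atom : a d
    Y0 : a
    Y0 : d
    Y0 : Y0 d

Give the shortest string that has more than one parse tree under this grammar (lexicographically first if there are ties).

length 1: no string has ≥2 trees
length 2: d d has 2 parse trees

Two derivations of d d:
  Y0 ⇒ d Y0 ⇒ d d
  Y0 ⇒ Y0 d ⇒ d d

d d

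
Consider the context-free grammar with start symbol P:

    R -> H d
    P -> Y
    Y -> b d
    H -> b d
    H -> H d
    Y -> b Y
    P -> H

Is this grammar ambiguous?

Ambiguous

Witness: b d

Derivation 1: P ⇒ Y ⇒ b d
Derivation 2: P ⇒ H ⇒ b d

Two distinct leftmost derivations for the same string.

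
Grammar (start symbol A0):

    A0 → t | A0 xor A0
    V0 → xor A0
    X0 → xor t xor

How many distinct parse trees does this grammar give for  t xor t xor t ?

2

Parse trees for t xor t xor t:
  [A0 [A0 t] xor [A0 [A0 t] xor [A0 t]]]
  [A0 [A0 [A0 t] xor [A0 t]] xor [A0 t]]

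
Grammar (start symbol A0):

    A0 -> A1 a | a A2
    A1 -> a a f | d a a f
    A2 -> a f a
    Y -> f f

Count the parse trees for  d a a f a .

Parse trees for d a a f a:
  [A0 [A1 d a a f] a]

1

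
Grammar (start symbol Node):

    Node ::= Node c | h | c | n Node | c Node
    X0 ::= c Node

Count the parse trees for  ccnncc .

Parse trees for ccnncc:
  [Node [Node c [Node c [Node n [Node n [Node c]]]]] c]
  [Node c [Node [Node c [Node n [Node n [Node c]]]] c]]
  [Node c [Node c [Node [Node n [Node n [Node c]]] c]]]
  [Node c [Node c [Node n [Node [Node n [Node c]] c]]]]
  [Node c [Node c [Node n [Node n [Node [Node c] c]]]]]
  [Node c [Node c [Node n [Node n [Node c [Node c]]]]]]

6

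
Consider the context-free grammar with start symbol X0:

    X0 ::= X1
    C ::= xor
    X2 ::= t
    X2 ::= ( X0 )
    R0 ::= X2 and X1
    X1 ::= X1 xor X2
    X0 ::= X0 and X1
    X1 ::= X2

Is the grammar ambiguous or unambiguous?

Only X0, X1, X2 are reachable from X0; ignoring the rest: X0 → X0 and X1 | X1  ;  X1 → X1 xor X2 | X2  — a left-associative chain with X2 at the bottom. Each string factors uniquely by precedence.

Unambiguous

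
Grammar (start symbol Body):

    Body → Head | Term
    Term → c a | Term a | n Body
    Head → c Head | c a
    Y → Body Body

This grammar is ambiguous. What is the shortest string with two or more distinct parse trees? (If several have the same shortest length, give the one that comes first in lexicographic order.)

length 2: c a has 2 parse trees

Two derivations of c a:
  Body ⇒ Head ⇒ c a
  Body ⇒ Term ⇒ c a

c a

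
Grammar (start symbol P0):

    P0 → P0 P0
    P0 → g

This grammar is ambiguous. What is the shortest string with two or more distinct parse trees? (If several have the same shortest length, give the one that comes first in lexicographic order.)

length 1: no string has ≥2 trees
length 2: no string has ≥2 trees
length 3: g g g has 2 parse trees

Two derivations of g g g:
  P0 ⇒ P0 P0 ⇒ P0 P0 P0 ⇒ g P0 P0 ⇒ g g P0 ⇒ g g g
  P0 ⇒ P0 P0 ⇒ g P0 ⇒ g P0 P0 ⇒ g g P0 ⇒ g g g

g g g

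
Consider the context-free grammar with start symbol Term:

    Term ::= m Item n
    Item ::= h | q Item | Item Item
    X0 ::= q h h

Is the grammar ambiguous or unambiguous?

Witness: m h h h n

Derivation 1: Term ⇒ m Item n ⇒ m Item Item n ⇒ m h Item n ⇒ m h Item Item n ⇒ m h h Item n ⇒ m h h h n
Derivation 2: Term ⇒ m Item n ⇒ m Item Item n ⇒ m Item Item Item n ⇒ m h Item Item n ⇒ m h h Item n ⇒ m h h h n

Two distinct leftmost derivations for the same string.

Ambiguous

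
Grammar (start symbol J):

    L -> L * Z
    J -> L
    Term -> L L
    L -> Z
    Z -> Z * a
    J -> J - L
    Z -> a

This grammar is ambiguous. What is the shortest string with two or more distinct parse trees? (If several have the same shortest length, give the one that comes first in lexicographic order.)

a * a

length 1: no string has ≥2 trees
length 3: a * a has 2 parse trees

Two derivations of a * a:
  J ⇒ L ⇒ L * Z ⇒ Z * Z ⇒ a * Z ⇒ a * a
  J ⇒ L ⇒ Z ⇒ Z * a ⇒ a * a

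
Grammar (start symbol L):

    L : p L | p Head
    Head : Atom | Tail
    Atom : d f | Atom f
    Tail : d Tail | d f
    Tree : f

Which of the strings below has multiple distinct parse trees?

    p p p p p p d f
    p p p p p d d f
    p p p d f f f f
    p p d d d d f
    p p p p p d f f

p p p p p p d f

p p p p p p d f: 2 trees
p p p p p d d f: 1 tree
p p p d f f f f: 1 tree
p p d d d d f: 1 tree
p p p p p d f f: 1 tree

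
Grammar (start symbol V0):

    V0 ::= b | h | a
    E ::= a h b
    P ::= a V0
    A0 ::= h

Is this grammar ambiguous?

Unambiguous

(E, P, A0 are unreachable from V0, so their rules don't affect L(V0).) Restricted to the reachable nonterminals, every rule has the form A → t or A → t B, and no two rules for the same A share a first terminal. The grammar encodes a DFA — one run per string.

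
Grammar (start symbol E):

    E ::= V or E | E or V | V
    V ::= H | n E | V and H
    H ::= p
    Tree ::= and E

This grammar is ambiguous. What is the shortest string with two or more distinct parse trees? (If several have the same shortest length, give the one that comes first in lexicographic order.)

length 1: no string has ≥2 trees
length 2: no string has ≥2 trees
length 3: p or p has 2 parse trees

Two derivations of p or p:
  E ⇒ V or E ⇒ H or E ⇒ p or E ⇒ p or V ⇒ p or H ⇒ p or p
  E ⇒ E or V ⇒ V or V ⇒ H or V ⇒ p or V ⇒ p or H ⇒ p or p

p or p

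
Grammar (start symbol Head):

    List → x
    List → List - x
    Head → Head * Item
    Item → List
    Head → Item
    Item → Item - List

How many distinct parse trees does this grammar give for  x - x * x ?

Parse trees for x - x * x:
  [Head [Head [Item [List [List x] - x]]] * [Item [List x]]]
  [Head [Head [Item [Item [List x]] - [List x]]] * [Item [List x]]]

2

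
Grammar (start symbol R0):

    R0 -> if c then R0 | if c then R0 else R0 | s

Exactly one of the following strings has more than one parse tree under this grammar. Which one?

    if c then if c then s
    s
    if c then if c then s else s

if c then if c then s: 1 tree
s: 1 tree
if c then if c then s else s: 2 trees

if c then if c then s else s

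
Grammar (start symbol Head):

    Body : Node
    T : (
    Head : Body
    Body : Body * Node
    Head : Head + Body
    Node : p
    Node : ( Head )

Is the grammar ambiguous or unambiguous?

Only Head, Body, Node are reachable from Head; ignoring the rest: Head → Head + Body | Body  ;  Body → Body * Node | Node  — a left-associative chain with Node at the bottom. Each string factors uniquely by precedence.

Unambiguous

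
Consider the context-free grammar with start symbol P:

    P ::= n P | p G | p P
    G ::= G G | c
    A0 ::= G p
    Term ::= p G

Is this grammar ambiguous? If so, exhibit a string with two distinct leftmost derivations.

Witness: p c c c

Derivation 1: P ⇒ p G ⇒ p G G ⇒ p G G G ⇒ p c G G ⇒ p c c G ⇒ p c c c
Derivation 2: P ⇒ p G ⇒ p G G ⇒ p c G ⇒ p c G G ⇒ p c c G ⇒ p c c c

Two distinct leftmost derivations for the same string.

Ambiguous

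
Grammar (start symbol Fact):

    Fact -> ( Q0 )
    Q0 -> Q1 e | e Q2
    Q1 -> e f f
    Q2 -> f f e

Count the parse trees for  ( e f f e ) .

2

Parse trees for ( e f f e ):
  [Fact ( [Q0 [Q1 e f f] e] )]
  [Fact ( [Q0 e [Q2 f f e]] )]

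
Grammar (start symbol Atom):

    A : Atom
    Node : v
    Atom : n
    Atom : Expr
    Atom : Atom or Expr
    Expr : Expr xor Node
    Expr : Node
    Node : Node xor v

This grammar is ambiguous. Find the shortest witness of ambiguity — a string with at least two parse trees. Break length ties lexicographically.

length 1: no string has ≥2 trees
length 3: v xor v has 2 parse trees

Two derivations of v xor v:
  Atom ⇒ Expr ⇒ Expr xor Node ⇒ Node xor Node ⇒ v xor Node ⇒ v xor v
  Atom ⇒ Expr ⇒ Node ⇒ Node xor v ⇒ v xor v

v xor v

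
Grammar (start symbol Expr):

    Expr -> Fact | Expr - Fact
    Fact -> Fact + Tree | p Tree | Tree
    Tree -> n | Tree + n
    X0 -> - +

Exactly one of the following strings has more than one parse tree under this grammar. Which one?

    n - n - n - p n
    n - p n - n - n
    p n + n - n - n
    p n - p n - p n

p n + n - n - n

n - n - n - p n: 1 tree
n - p n - n - n: 1 tree
p n + n - n - n: 2 trees
p n - p n - p n: 1 tree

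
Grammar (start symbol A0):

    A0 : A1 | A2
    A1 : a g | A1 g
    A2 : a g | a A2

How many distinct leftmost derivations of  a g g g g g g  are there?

1

Parse trees for a g g g g g g:
  [A0 [A1 [A1 [A1 [A1 [A1 [A1 a g] g] g] g] g] g]]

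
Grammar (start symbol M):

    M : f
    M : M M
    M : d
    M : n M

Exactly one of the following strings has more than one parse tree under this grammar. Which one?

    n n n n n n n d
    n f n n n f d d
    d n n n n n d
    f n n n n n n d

n f n n n f d d

n n n n n n n d: 1 tree
n f n n n f d d: 47 trees
d n n n n n d: 1 tree
f n n n n n n d: 1 tree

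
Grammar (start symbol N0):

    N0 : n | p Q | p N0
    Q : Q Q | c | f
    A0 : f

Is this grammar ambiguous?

Witness: p c c c

Derivation 1: N0 ⇒ p Q ⇒ p Q Q ⇒ p Q Q Q ⇒ p c Q Q ⇒ p c c Q ⇒ p c c c
Derivation 2: N0 ⇒ p Q ⇒ p Q Q ⇒ p c Q ⇒ p c Q Q ⇒ p c c Q ⇒ p c c c

Two distinct leftmost derivations for the same string.

Ambiguous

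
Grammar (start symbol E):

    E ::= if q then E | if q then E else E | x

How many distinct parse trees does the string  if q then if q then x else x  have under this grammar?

2

Parse trees for if q then if q then x else x:
  [E if q then [E if q then [E x] else [E x]]]
  [E if q then [E if q then [E x]] else [E x]]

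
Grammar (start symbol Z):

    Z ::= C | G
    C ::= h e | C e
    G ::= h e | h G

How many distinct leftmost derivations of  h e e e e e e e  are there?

Parse trees for h e e e e e e e:
  [Z [C [C [C [C [C [C [C h e] e] e] e] e] e] e]]

1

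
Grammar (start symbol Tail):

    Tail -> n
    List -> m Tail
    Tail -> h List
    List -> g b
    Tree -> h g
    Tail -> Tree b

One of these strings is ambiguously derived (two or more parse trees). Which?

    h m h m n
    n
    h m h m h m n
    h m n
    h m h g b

h m h m n: 1 tree
n: 1 tree
h m h m h m n: 1 tree
h m n: 1 tree
h m h g b: 2 trees

h m h g b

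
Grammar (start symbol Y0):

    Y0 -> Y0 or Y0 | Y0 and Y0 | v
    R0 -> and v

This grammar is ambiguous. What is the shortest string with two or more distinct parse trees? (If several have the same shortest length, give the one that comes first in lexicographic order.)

v and v and v

length 1: no string has ≥2 trees
length 3: no string has ≥2 trees
length 5: v and v and v has 2 parse trees

Two derivations of v and v and v:
  Y0 ⇒ Y0 and Y0 ⇒ Y0 and Y0 and Y0 ⇒ v and Y0 and Y0 ⇒ v and v and Y0 ⇒ v and v and v
  Y0 ⇒ Y0 and Y0 ⇒ v and Y0 ⇒ v and Y0 and Y0 ⇒ v and v and Y0 ⇒ v and v and v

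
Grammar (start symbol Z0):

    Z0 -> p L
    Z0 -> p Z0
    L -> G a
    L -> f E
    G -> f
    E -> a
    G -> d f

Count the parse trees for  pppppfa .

Parse trees for pppppfa:
  [Z0 p [Z0 p [Z0 p [Z0 p [Z0 p [L [G f] a]]]]]]
  [Z0 p [Z0 p [Z0 p [Z0 p [Z0 p [L f [E a]]]]]]]

2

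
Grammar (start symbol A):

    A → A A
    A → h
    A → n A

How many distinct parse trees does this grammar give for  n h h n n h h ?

Parse trees for n h h n n h h (showing first 6 of 24):
  [A [A n [A h]] [A [A h] [A [A n [A n [A h]]] [A h]]]]
  [A [A n [A h]] [A [A h] [A n [A [A n [A h]] [A h]]]]]
  [A [A n [A h]] [A [A h] [A n [A n [A [A h] [A h]]]]]]
  [A [A n [A h]] [A [A [A h] [A n [A n [A h]]]] [A h]]]
  [A [A [A n [A h]] [A h]] [A [A n [A n [A h]]] [A h]]]
  [A [A [A n [A h]] [A h]] [A n [A [A n [A h]] [A h]]]]

24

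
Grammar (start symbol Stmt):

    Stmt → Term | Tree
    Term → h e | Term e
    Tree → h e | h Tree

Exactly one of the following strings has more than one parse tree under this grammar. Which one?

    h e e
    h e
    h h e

h e

h e e: 1 tree
h e: 2 trees
h h e: 1 tree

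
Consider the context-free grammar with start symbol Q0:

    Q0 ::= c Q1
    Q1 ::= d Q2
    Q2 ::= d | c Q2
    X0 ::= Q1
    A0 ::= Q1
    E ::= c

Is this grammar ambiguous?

Unambiguous

(X0, A0, E are unreachable from Q0, so their rules don't affect L(Q0).) Each reachable nonterminal has at most one production per leading terminal, and all productions are right-linear; the derivation is determined token-by-token.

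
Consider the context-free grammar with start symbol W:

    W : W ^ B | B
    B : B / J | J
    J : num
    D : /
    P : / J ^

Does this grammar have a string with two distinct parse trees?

(D, P are unreachable from W, so their rules don't affect L(W).) W → W ^ B | B  ;  B → B / J | J  — a left-associative chain with J at the bottom. Each string factors uniquely by precedence.

Unambiguous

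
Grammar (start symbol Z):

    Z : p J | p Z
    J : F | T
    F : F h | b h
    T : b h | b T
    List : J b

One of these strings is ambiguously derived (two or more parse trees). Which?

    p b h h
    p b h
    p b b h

p b h

p b h h: 1 tree
p b h: 2 trees
p b b h: 1 tree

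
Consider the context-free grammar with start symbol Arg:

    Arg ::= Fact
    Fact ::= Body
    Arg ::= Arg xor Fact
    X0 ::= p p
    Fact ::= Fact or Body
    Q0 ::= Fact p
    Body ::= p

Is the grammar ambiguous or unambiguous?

Unambiguous

(Q0, X0 are unreachable from Arg, so their rules don't affect L(Arg).) Arg → Arg xor Fact | Fact  ;  Fact → Fact or Body | Body  — a left-associative chain with Body at the bottom. Each string factors uniquely by precedence.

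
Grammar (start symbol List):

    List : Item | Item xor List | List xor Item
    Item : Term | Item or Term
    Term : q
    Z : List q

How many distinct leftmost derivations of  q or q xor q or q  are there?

Parse trees for q or q xor q or q:
  [List [Item [Item [Term q]] or [Term q]] xor [List [Item [Item [Term q]] or [Term q]]]]
  [List [List [Item [Item [Term q]] or [Term q]]] xor [Item [Item [Term q]] or [Term q]]]

2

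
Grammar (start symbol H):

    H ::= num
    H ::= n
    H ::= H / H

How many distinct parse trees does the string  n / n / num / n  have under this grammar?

5

Parse trees for n / n / num / n:
  [H [H n] / [H [H n] / [H [H num] / [H n]]]]
  [H [H n] / [H [H [H n] / [H num]] / [H n]]]
  [H [H [H n] / [H n]] / [H [H num] / [H n]]]
  [H [H [H n] / [H [H n] / [H num]]] / [H n]]
  [H [H [H [H n] / [H n]] / [H num]] / [H n]]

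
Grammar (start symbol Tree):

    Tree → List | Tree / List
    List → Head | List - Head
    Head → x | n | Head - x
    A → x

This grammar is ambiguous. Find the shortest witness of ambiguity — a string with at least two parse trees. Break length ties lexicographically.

length 1: no string has ≥2 trees
length 3: n - x has 2 parse trees

Two derivations of n - x:
  Tree ⇒ List ⇒ Head ⇒ Head - x ⇒ n - x
  Tree ⇒ List ⇒ List - Head ⇒ Head - Head ⇒ n - Head ⇒ n - x

n - x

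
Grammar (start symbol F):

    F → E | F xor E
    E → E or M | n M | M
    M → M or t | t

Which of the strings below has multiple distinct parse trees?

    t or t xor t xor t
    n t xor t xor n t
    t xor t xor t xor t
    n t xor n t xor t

t or t xor t xor t

t or t xor t xor t: 2 trees
n t xor t xor n t: 1 tree
t xor t xor t xor t: 1 tree
n t xor n t xor t: 1 tree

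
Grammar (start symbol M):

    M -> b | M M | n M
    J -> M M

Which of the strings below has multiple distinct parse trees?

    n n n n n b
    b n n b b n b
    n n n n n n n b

n n n n n b: 1 tree
b n n b b n b: 14 trees
n n n n n n n b: 1 tree

b n n b b n b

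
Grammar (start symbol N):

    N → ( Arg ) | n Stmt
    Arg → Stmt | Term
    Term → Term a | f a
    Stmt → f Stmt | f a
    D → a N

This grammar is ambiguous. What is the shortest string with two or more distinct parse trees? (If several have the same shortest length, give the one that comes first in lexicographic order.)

( f a )

length 3: no string has ≥2 trees
length 4: ( f a ) has 2 parse trees

Two derivations of ( f a ):
  N ⇒ ( Arg ) ⇒ ( Stmt ) ⇒ ( f a )
  N ⇒ ( Arg ) ⇒ ( Term ) ⇒ ( f a )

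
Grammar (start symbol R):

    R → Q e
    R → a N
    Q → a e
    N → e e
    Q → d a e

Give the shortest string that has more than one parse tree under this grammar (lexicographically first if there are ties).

length 3: a e e has 2 parse trees

Two derivations of a e e:
  R ⇒ Q e ⇒ a e e
  R ⇒ a N ⇒ a e e

a e e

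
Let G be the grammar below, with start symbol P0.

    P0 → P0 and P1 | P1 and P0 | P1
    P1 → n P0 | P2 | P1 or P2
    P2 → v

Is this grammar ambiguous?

Witness: v and v

Derivation 1: P0 ⇒ P0 and P1 ⇒ P1 and P1 ⇒ P2 and P1 ⇒ v and P1 ⇒ v and P2 ⇒ v and v
Derivation 2: P0 ⇒ P1 and P0 ⇒ P2 and P0 ⇒ v and P0 ⇒ v and P1 ⇒ v and P2 ⇒ v and v

Two distinct leftmost derivations for the same string.

Ambiguous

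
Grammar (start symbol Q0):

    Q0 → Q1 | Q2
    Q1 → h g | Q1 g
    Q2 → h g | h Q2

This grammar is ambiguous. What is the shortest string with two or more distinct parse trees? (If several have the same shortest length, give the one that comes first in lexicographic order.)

length 2: h g has 2 parse trees

Two derivations of h g:
  Q0 ⇒ Q1 ⇒ h g
  Q0 ⇒ Q2 ⇒ h g

h g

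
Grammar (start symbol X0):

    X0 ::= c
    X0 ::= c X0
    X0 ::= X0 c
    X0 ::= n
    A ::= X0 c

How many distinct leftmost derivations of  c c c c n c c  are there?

15

Parse trees for c c c c n c c (showing first 6 of 15):
  [X0 c [X0 c [X0 c [X0 c [X0 [X0 [X0 n] c] c]]]]]
  [X0 c [X0 c [X0 c [X0 [X0 c [X0 [X0 n] c]] c]]]]
  [X0 c [X0 c [X0 c [X0 [X0 [X0 c [X0 n]] c] c]]]]
  [X0 c [X0 c [X0 [X0 c [X0 c [X0 [X0 n] c]]] c]]]
  [X0 c [X0 c [X0 [X0 c [X0 [X0 c [X0 n]] c]] c]]]
  [X0 c [X0 c [X0 [X0 [X0 c [X0 c [X0 n]]] c] c]]]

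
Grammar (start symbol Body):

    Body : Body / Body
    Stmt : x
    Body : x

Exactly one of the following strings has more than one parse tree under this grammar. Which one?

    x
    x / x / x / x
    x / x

x / x / x / x

x: 1 tree
x / x / x / x: 5 trees
x / x: 1 tree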